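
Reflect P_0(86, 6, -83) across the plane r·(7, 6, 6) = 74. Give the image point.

With n = (7, 6, 6), the signed offset is (n·P_0 − 74)/|n|² = 66/121 = 6/11.
P_0' = P_0 − 2t·n = (86, 6, -83) − (12/11)·(7, 6, 6) = (862/11, -6/11, -985/11).

(862/11, -6/11, -985/11)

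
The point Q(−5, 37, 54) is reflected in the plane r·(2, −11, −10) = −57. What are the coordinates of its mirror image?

With n = (2, −11, −10), the signed offset is (n·Q − (-57))/|n|² = -900/225 = -4.
Q' = Q − 2t·n = (−5, 37, 54) − (-8)·(2, −11, −10) = (11, −51, −26).

(11, -51, -26)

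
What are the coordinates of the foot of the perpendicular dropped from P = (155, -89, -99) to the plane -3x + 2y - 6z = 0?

(152, -87, -105)

n = (-3, 2, -6), |n|² = 49, and n·P − 0 = -49.
t = -49/49 = -1, so the foot is P − t·n = (155, -89, -99) − (-1)·(-3, 2, -6) = (152, -87, -105).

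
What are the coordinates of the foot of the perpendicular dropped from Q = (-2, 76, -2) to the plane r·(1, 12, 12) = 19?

n = (1, 12, 12), |n|² = 289, and n·Q − 19 = 867.
t = 867/289 = 3, so the foot is Q − t·n = (-2, 76, -2) − 3·(1, 12, 12) = (-5, 40, -38).

(-5, 40, -38)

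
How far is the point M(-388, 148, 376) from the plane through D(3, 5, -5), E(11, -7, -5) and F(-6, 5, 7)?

7

DE = (8, -12, 0) and DF = (-9, 0, 12), so a normal is n = DE × DF = (-144, -96, -108).
d = |(-144)·(-388) + (-96)·148 + (-108)·376 − (-372)| / √(20736 + 9216 + 11664) = |1428| / 204 = 7.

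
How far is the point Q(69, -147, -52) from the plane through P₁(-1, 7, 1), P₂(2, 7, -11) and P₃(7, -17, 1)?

5

P₁P₂ = (3, 0, -12) and P₁P₃ = (8, -24, 0), so a normal is n = P₁P₂ × P₁P₃ = (-288, -96, -72).
Then n·(69, -147, -52) - (-456) = -1560.
|n| = √(82944 + 9216 + 5184) = 312, so the distance is |-1560|/312 = 5.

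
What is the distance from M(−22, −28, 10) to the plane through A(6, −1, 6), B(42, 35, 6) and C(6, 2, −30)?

AB = (36, 36, 0) and AC = (0, 3, −36), so a normal is n = AB × AC = (−1296, 1296, 108).
Then n·(−22, −28, 10) − (−8424) = 1728.
|n| = √(1679616 + 1679616 + 11664) = 1836, so the distance is |1728|/1836 = 16/17.

16/17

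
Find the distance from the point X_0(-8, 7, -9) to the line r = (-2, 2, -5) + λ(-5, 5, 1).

Direction vector d = (-5, 5, 1).
AP = (-6, 5, -4); AP·d = 51, |AP|² = 77, |d|² = 51.
distance² = |AP|² − (AP·d)²/|d|² = 77 − 2601/51 = 26, so the distance is √26.

√26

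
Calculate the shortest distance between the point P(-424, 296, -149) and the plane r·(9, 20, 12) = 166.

6

n = (9, 20, 12); n·P − 166 = 150; |n| = 25; distance = 150/25 = 6.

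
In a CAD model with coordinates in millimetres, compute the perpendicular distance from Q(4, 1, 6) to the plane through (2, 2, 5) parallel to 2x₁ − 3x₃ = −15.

Parallel planes share the normal n = (2, 0, −3); since (2, 2, 5) lies on the plane, its equation is 2x₁ − 3x₃ = -11.
Then n·(4, 1, 6) − (−11) = 1.
|n| = √(4 + 0 + 9) = √13, so the distance is |1|/√13 = 1/√13.

1/√13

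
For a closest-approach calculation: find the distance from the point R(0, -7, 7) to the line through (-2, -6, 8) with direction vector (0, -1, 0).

Direction vector d = (0, -1, 0).
AP = (2, -1, -1), and AP × d = (-1, 0, -2).
|AP × d|² = 5 and |d|² = 1, so the distance is √5.

√5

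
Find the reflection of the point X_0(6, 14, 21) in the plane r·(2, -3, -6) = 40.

n = (2, -3, -6), |n|² = 49, n·X_0 − 40 = -196, so t = -196/49 = -4.
Foot F = X_0 − (-4)·n = (14, 2, -3); the reflection is 2F − X_0 = (22, -10, -27).

(22, -10, -27)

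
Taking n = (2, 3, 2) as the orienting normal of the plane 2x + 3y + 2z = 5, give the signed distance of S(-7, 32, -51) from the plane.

n·S − 5 = -25.
|n| = √17, so the signed distance is -25√17/17.

-25√17/17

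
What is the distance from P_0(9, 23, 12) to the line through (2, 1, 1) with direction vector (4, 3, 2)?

√190

Direction vector d = (4, 3, 2).
AP = (7, 22, 11); AP·d = 116, |AP|² = 654, |d|² = 29.
distance² = |AP|² − (AP·d)²/|d|² = 654 − 13456/29 = 190, so the distance is √190.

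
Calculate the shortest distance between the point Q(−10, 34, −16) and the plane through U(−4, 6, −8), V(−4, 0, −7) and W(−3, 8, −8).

8√41/41

UV = (0, −6, 1) and UW = (1, 2, 0), so a normal is n = UV × UW = (−2, 1, 6).
Then n·(−10, 34, −16) − (−34) = −8.
|n| = √(4 + 1 + 36) = √41, so the distance is |-8|/√41 = 8√41/41.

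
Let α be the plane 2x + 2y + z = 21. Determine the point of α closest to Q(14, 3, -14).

(128/9, 29/9, -125/9)

The perpendicular from Q has direction n = (2, 2, 1): r = (14, 3, -14) + λ(2, 2, 1).
Substitute into the plane: n·(Q + λn) = 21 gives 20 + 9λ = 21, so λ = 1/9.
Foot = (14, 3, -14) + (1/9)·(2, 2, 1) = (128/9, 29/9, -125/9).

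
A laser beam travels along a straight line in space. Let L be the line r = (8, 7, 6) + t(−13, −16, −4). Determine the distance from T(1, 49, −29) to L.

7√53

Direction vector d = (−13, −16, −4).
AP = (−7, 42, −35), and AP × d = (−728, 427, 658).
|AP × d|² = 1145277 and |d|² = 441, so the distance is √(1145277/441) = √2597 = 7√53.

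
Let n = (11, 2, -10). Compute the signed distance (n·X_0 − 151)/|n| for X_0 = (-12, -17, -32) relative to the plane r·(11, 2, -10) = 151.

1/5

n·X_0 − 151 = 3.
|n| = 15, so the signed distance is 3/15 = 1/5.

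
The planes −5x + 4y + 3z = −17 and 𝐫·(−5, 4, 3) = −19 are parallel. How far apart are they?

Both planes have normal n = (−5, 4, 3), |n| = 5√2. Any point on the first plane is at distance |(-19) − (-17)|/|n| = 2/(5√2) = √2/5 from the second.

√2/5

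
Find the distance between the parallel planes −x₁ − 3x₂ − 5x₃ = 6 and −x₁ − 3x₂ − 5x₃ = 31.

5√35/7

With common normal n = (−1, −3, −5) (|n| = √35), the distance is |6 − 31|/|n| = 25/√35 = 5√35/7.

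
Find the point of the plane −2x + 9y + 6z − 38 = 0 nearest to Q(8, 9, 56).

The perpendicular from Q has direction n = (−2, 9, 6): r = (8, 9, 56) + t(−2, 9, 6).
Substitute into the plane: n·(Q + tn) = 38 gives 401 + 121t = 38, so t = -3.
Foot = (8, 9, 56) + (-3)·(−2, 9, 6) = (14, −18, 38).

(14, -18, 38)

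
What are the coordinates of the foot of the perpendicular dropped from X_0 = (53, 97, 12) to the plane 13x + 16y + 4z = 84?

(-12, 17, -8)

The perpendicular from X_0 has direction n = (13, 16, 4): r = (53, 97, 12) + t(13, 16, 4).
Substitute into the plane: n·(X_0 + tn) = 84 gives 2289 + 441t = 84, so t = -5.
Foot = (53, 97, 12) + (-5)·(13, 16, 4) = (−12, 17, −8).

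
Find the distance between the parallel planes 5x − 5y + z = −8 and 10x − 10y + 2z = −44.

14√51/51

Divide the second equation by 2 to match normals: 5x − 5y + z = -22.
Both planes have normal n = (5, −5, 1), |n| = √51. Any point on the first plane is at distance |(-22) − (-8)|/|n| = 14/√51 from the second.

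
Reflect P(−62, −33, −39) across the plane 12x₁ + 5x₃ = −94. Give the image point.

(58, -33, 11)

n = (12, 0, 5), |n|² = 169, n·P − (-94) = -845, so t = -845/169 = -5.
Foot F = P − (-5)·n = (−2, −33, −14); the reflection is 2F − P = (58, −33, 11).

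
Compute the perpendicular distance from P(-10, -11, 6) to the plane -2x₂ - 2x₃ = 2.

2√2

Normal vector n = (0, -2, -2), and n·(-10, -11, 6) - 2 = 8.
|n| = √(0 + 4 + 4) = 2√2, so the distance is |8|/(2√2) = 2√2.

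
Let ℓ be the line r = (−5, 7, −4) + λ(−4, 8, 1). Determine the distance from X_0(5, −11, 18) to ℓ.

Direction vector d = (−4, 8, 1).
AP = (10, −18, 22), and AP × d = (−194, −98, 8).
|AP × d|² = 47304 and |d|² = 81, so the distance is √(47304/81) = √584 = 2√146.

2√146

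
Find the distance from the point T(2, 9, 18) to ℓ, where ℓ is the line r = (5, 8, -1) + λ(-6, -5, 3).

√301

Direction vector d = (-6, -5, 3).
AP = (-3, 1, 19), and AP × d = (98, -105, 21).
|AP × d|² = 21070 and |d|² = 70, so the distance is √(21070/70) = √301.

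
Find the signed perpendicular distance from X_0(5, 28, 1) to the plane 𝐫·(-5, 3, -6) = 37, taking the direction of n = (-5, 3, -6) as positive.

8√70/35

n·X_0 − 37 = 16.
|n| = √70, so the signed distance is 8√70/35.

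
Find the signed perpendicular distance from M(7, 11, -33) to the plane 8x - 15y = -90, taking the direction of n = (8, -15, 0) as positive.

n·M − (-90) = -19.
|n| = 17, so the signed distance is -19/17.

-19/17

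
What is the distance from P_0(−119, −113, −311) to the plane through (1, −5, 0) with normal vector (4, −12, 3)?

The plane has equation n·(r − (1, −5, 0)) = 0, i.e. n·r = 64.
n = (4, −12, 3); n·P − 64 = -117; |n| = 13; distance = 117/13 = 9.

9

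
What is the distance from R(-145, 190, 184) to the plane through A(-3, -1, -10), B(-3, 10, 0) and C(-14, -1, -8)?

AB = (0, 11, 10) and AC = (-11, 0, 2), so a normal is n = AB × AC = (22, -110, 121).
Then n·(-145, 190, 184) - (-1166) = -660.
|n| = √(484 + 12100 + 14641) = 165, so the distance is |-660|/165 = 4.

4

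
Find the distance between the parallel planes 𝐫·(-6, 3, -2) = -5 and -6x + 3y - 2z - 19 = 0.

Both planes have normal n = (-6, 3, -2), |n| = 7. Any point on the first plane is at distance |19 − (-5)|/|n| = 24/7 from the second.

24/7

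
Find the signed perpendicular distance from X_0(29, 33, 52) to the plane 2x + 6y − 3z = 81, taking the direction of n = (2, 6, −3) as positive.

19/7

n·X_0 − 81 = 19.
|n| = 7, so the signed distance is 19/7.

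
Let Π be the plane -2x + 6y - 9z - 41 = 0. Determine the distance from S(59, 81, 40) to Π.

n = (-2, 6, -9); n·P − 41 = -33; |n| = 11; distance = 33/11 = 3.

3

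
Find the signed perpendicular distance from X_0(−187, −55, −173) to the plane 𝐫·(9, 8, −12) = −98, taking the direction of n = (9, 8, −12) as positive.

3

n·X_0 − (-98) = 51.
|n| = 17, so the signed distance is 51/17 = 3.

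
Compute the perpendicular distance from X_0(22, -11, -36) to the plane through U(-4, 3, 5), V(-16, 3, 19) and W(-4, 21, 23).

UV = (-12, 0, 14) and UW = (0, 18, 18), so a normal is n = UV × UW = (-252, 216, -216).
Then n·(22, -11, -36) - 576 = -720.
|n| = √(63504 + 46656 + 46656) = 396, so the distance is |-720|/396 = 20/11.

20/11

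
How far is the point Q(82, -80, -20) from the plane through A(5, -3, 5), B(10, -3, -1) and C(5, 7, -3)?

29/√77

AB = (5, 0, -6) and AC = (0, 10, -8), so a normal is n = AB × AC = (60, 40, 50).
d = |60·82 + 40·(-80) + 50·(-20) − 430| / √(3600 + 1600 + 2500) = |290| / (10√77) = 29√77/77.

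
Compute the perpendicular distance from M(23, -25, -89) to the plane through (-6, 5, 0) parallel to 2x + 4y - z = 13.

Parallel planes share the normal n = (2, 4, -1); since (-6, 5, 0) lies on the plane, its equation is 2x + 4y - z = 8.
Then n·(23, -25, -89) - 8 = 27.
|n| = √(4 + 16 + 1) = √21, so the distance is |27|/√21 = 27/√21.

9√21/7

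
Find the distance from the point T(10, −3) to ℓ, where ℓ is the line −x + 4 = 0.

The normal to the line is n = (−1, 0) with |n| = 1.
|n·T − (-4)| = |-10 − (-4)| = 6, so the distance is 6/1 = 6.

6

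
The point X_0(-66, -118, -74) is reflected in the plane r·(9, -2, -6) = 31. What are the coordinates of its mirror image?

n = (9, -2, -6), |n|² = 121, n·X_0 − 31 = 55, so t = 55/121 = 5/11.
Foot F = X_0 − (5/11)·n = (-771/11, -1288/11, -784/11); the reflection is 2F − X_0 = (-816/11, -1278/11, -754/11).

(-816/11, -1278/11, -754/11)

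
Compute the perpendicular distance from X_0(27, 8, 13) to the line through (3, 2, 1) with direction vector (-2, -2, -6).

6√10

Direction vector d = (-2, -2, -6).
AP = (24, 6, 12); AP·d = -132, |AP|² = 756, |d|² = 44.
distance² = |AP|² − (AP·d)²/|d|² = 756 − 17424/44 = 360, so the distance is 6√10.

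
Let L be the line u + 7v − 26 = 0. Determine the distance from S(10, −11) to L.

d = |1·10 + 7·(-11) − 26| / √(1 + 49) = |-93|/(5√2) = 93/(5√2).

93√2/10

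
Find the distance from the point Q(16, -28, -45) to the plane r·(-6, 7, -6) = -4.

18/11

Normal vector n = (-6, 7, -6), and n·(16, -28, -45) - (-4) = -18.
|n| = √(36 + 49 + 36) = 11, so the distance is |-18|/11 = 18/11.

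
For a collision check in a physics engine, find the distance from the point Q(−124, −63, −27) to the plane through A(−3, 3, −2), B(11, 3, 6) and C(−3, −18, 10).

AB = (14, 0, 8) and AC = (0, −21, 12), so a normal is n = AB × AC = (168, −168, −294).
d = |168·(-124) + (-168)·(-63) + (-294)·(-27) − (-420)| / √(28224 + 28224 + 86436) = |-1890| / 378 = 5.

5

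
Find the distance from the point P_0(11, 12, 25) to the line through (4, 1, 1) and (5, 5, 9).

A direction vector is d = (1, 4, 8).
AP = (7, 11, 24); AP·d = 243, |AP|² = 746, |d|² = 81.
distance² = |AP|² − (AP·d)²/|d|² = 746 − 59049/81 = 17, so the distance is √17.

√17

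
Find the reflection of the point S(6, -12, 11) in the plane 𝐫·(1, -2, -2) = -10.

With n = (1, -2, -2), the signed offset is (n·S − (-10))/|n|² = 18/9 = 2.
S' = S − 2t·n = (6, -12, 11) − 4·(1, -2, -2) = (2, -4, 19).

(2, -4, 19)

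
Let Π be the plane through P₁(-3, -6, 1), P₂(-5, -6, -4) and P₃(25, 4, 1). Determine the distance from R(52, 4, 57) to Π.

23/15

P₁P₂ = (-2, 0, -5) and P₁P₃ = (28, 10, 0), so a normal is n = P₁P₂ × P₁P₃ = (50, -140, -20).
d = |50·52 + (-140)·4 + (-20)·57 − 670| / √(2500 + 19600 + 400) = |230| / 150 = 23/15.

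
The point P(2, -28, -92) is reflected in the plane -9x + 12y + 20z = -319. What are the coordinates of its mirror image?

(-52, 44, 28)

n = (-9, 12, 20), |n|² = 625, n·P − (-319) = -1875, so t = -1875/625 = -3.
Foot F = P − (-3)·n = (-25, 8, -32); the reflection is 2F − P = (-52, 44, 28).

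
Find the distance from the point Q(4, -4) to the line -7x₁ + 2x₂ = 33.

69√53/53

The normal to the line is n = (-7, 2) with |n| = √53.
|n·Q − 33| = |-36 − 33| = 69, so the distance is 69/√53 = 69√53/53.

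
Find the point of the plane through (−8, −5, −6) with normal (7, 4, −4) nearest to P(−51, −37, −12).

(-16, -17, -32)

The perpendicular from P has direction n = (7, 4, −4): r = (−51, −37, −12) + μ(7, 4, −4).
Substitute into the plane: n·(P + μn) = -52 gives -457 + 81μ = -52, so μ = 5.
Foot = (−51, −37, −12) + 5·(7, 4, −4) = (−16, −17, −32).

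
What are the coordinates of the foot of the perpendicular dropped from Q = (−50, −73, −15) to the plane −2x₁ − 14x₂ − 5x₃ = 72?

(-40, -3, 10)

n = (−2, −14, −5), |n|² = 225, and n·Q − 72 = 1125.
t = 1125/225 = 5, so the foot is Q − t·n = (−50, −73, −15) − 5·(−2, −14, −5) = (−40, −3, 10).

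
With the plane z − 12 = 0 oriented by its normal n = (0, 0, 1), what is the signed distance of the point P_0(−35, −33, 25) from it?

n·P_0 − 12 = 13.
|n| = 1, so the signed distance is 13/1 = 13.

13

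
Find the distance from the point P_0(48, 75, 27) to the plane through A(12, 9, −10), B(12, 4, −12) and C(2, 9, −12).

17√30/30

AB = (0, −5, −2) and AC = (−10, 0, −2), so a normal is n = AB × AC = (10, 20, −50).
d = |10·48 + 20·75 + (-50)·27 − 800| / √(100 + 400 + 2500) = |-170| / (10√30) = 17√30/30.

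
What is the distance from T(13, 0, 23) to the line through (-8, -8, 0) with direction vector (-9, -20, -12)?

√409

Direction vector d = (-9, -20, -12).
AP = (21, 8, 23); AP·d = -625, |AP|² = 1034, |d|² = 625.
distance² = |AP|² − (AP·d)²/|d|² = 1034 − 390625/625 = 409, so the distance is √409.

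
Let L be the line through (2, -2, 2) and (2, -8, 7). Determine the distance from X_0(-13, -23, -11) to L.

A direction vector is d = (0, -6, 5).
AP = (-15, -21, -13), and AP × d = (-183, 75, 90).
|AP × d|² = 47214 and |d|² = 61, so the distance is √(47214/61) = √774 = 3√86.

3√86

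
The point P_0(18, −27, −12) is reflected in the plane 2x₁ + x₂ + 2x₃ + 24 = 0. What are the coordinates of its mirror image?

With n = (2, 1, 2), the signed offset is (n·P_0 − (-24))/|n|² = 9/9 = 1.
P_0' = P_0 − 2t·n = (18, −27, −12) − 2·(2, 1, 2) = (14, −29, −16).

(14, -29, -16)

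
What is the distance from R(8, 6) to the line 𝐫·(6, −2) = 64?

d = |6·8 + (-2)·6 − 64| / √(36 + 4) = |-28|/(2√10) = 14/√10.

7√10/5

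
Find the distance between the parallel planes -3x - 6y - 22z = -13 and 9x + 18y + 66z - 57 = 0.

6/23

Divide the second equation by -3 to match normals: -3x - 6y - 22z = -19.
Both planes have normal n = (-3, -6, -22), |n| = 23. Any point on the first plane is at distance |(-19) − (-13)|/|n| = 6/23 from the second.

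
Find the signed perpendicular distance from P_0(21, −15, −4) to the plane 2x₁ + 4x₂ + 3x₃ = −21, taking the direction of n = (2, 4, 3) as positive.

-9√29/29

n·P_0 − (-21) = -9.
|n| = √29, so the signed distance is -9√29/29.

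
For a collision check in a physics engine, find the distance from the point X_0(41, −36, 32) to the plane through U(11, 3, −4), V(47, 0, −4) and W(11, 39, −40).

UV = (36, −3, 0) and UW = (0, 36, −36), so a normal is n = UV × UW = (108, 1296, 1296).
d = |108·41 + 1296·(-36) + 1296·32 − (-108)| / √(11664 + 1679616 + 1679616) = |-648| / 1836 = 6/17.

6/17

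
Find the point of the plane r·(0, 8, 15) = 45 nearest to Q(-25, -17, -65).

The perpendicular from Q has direction n = (0, 8, 15): r = (-25, -17, -65) + μ(0, 8, 15).
Substitute into the plane: n·(Q + μn) = 45 gives -1111 + 289μ = 45, so μ = 4.
Foot = (-25, -17, -65) + 4·(0, 8, 15) = (-25, 15, -5).

(-25, 15, -5)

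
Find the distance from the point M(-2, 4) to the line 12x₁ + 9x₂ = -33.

3

The normal to the line is n = (12, 9) with |n| = 15.
|n·M − (-33)| = |12 − (-33)| = 45, so the distance is 45/15 = 3.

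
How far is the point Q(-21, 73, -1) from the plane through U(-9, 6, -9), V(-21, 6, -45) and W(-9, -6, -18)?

25/13

UV = (-12, 0, -36) and UW = (0, -12, -9), so a normal is n = UV × UW = (-432, -108, 144).
Then n·(-21, 73, -1) - 1944 = -900.
|n| = √(186624 + 11664 + 20736) = 468, so the distance is |-900|/468 = 25/13.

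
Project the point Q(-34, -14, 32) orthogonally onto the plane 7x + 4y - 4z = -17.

(1, 6, 12)

n = (7, 4, -4), |n|² = 81, and n·Q − (-17) = -405.
t = -405/81 = -5, so the foot is Q − t·n = (-34, -14, 32) − (-5)·(7, 4, -4) = (1, 6, 12).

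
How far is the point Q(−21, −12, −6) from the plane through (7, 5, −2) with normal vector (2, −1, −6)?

15/√41

The plane has equation n·(r − (7, 5, −2)) = 0, i.e. n·r = 21.
Then n·(−21, −12, −6) − 21 = −15.
|n| = √(4 + 1 + 36) = √41, so the distance is |-15|/√41 = 15√41/41.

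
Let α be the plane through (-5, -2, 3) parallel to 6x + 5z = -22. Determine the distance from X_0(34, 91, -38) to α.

29√61/61

Parallel planes share the normal n = (6, 0, 5); since (-5, -2, 3) lies on the plane, its equation is 6x + 5z = -15.
Then n·(34, 91, -38) - (-15) = 29.
|n| = √(36 + 0 + 25) = √61, so the distance is |29|/√61 = 29/√61.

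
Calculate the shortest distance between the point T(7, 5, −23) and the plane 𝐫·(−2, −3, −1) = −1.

d = |(-2)·7 + (-3)·5 + (-1)·(-23) − (-1)| / √(4 + 9 + 1) = |-5| / √14 = 5/√14.

5√14/14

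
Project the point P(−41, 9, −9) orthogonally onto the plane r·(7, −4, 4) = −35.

n = (7, −4, 4), |n|² = 81, and n·P − (-35) = -324.
t = -324/81 = -4, so the foot is P − t·n = (−41, 9, −9) − (-4)·(7, −4, 4) = (−13, −7, 7).

(-13, -7, 7)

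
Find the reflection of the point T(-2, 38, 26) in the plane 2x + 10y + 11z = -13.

(-14, -22, -40)

n = (2, 10, 11), |n|² = 225, n·T − (-13) = 675, so t = 675/225 = 3.
Foot F = T − 3·n = (-8, 8, -7); the reflection is 2F − T = (-14, -22, -40).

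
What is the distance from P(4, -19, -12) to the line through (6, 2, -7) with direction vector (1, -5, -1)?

Direction vector d = (1, -5, -1).
AP = (-2, -21, -5), and AP × d = (-4, -7, 31).
|AP × d|² = 1026 and |d|² = 27, so the distance is √(1026/27) = √38.

√38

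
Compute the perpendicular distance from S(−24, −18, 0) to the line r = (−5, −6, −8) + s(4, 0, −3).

Direction vector d = (4, 0, −3).
AP = (−19, −12, 8); AP·d = -100, |AP|² = 569, |d|² = 25.
distance² = |AP|² − (AP·d)²/|d|² = 569 − 10000/25 = 169, so the distance is 13.

13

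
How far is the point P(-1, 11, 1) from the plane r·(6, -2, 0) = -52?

Normal vector n = (6, -2, 0), and n·(-1, 11, 1) - (-52) = 24.
|n| = √(36 + 4 + 0) = 2√10, so the distance is |24|/(2√10) = 12/√10.

6√10/5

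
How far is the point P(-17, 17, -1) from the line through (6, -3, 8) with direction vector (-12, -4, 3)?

29

Direction vector d = (-12, -4, 3).
AP = (-23, 20, -9), and AP × d = (24, 177, 332).
|AP × d|² = 142129 and |d|² = 169, so the distance is √(142129/169) = √841 = 29.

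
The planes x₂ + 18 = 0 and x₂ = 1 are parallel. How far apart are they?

With common normal n = (0, 1, 0) (|n| = 1), the distance is |(-18) − 1|/|n| = 19/1 = 19.

19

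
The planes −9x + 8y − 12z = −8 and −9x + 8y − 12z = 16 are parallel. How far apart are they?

Both planes have normal n = (−9, 8, −12), |n| = 17. Any point on the first plane is at distance |16 − (-8)|/|n| = 24/17 from the second.

24/17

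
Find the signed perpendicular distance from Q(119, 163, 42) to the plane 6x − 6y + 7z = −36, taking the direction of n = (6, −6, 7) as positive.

6

n·Q − (-36) = 66.
|n| = 11, so the signed distance is 66/11 = 6.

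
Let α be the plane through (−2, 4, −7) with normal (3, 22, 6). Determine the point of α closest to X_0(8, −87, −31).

(20, 1, -7)

n = (3, 22, 6), |n|² = 529, and n·X_0 − 40 = -2116.
t = -2116/529 = -4, so the foot is X_0 − t·n = (8, −87, −31) − (-4)·(3, 22, 6) = (20, 1, −7).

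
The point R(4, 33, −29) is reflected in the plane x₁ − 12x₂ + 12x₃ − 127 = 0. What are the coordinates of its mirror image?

(10, -39, 43)

With n = (1, −12, 12), the signed offset is (n·R − 127)/|n|² = -867/289 = -3.
R' = R − 2t·n = (4, 33, −29) − (-6)·(1, −12, 12) = (10, −39, 43).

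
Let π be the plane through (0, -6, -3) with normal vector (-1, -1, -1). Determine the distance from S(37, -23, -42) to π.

The plane has equation n·(r − (0, -6, -3)) = 0, i.e. n·r = 9.
n = (-1, -1, -1); n·P − 9 = 19; |n| = √3; distance = 19/√3 = 19√3/3.

19/√3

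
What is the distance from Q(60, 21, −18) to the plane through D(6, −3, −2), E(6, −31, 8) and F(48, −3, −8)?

DE = (0, −28, 10) and DF = (42, 0, −6), so a normal is n = DE × DF = (168, 420, 1176).
d = |168·60 + 420·21 + 1176·(-18) − (-2604)| / √(28224 + 176400 + 1382976) = |336| / 1260 = 4/15.

4/15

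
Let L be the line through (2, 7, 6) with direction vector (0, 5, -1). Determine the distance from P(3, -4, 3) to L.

3√3

Direction vector d = (0, 5, -1).
AP = (1, -11, -3); AP·d = -52, |AP|² = 131, |d|² = 26.
distance² = |AP|² − (AP·d)²/|d|² = 131 − 2704/26 = 27, so the distance is 3√3.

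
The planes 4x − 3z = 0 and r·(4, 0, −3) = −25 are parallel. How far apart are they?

5

With common normal n = (4, 0, −3) (|n| = 5), the distance is |0 − (-25)|/|n| = 25/5 = 5.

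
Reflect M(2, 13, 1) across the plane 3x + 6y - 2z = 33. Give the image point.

(-4, 1, 5)

n = (3, 6, -2), |n|² = 49, n·M − 33 = 49, so t = 49/49 = 1.
Foot F = M − 1·n = (-1, 7, 3); the reflection is 2F − M = (-4, 1, 5).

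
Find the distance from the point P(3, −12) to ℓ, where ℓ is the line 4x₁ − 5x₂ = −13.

85/√41

The normal to the line is n = (4, −5) with |n| = √41.
|n·P − (-13)| = |72 − (-13)| = 85, so the distance is 85/√41.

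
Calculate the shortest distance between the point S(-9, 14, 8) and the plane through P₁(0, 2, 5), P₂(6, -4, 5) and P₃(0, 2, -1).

3/√2

P₁P₂ = (6, -6, 0) and P₁P₃ = (0, 0, -6), so a normal is n = P₁P₂ × P₁P₃ = (36, 36, 0).
d = |36·(-9) + 36·14 − 72| / √(1296 + 1296 + 0) = |108| / (36√2) = 3/√2.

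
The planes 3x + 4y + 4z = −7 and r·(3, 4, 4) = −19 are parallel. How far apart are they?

With common normal n = (3, 4, 4) (|n| = √41), the distance is |(-7) − (-19)|/|n| = 12/√41 = 12√41/41.

12√41/41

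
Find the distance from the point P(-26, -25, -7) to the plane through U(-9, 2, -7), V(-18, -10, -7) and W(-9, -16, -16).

UV = (-9, -12, 0) and UW = (0, -18, -9), so a normal is n = UV × UW = (108, -81, 162).
n = (108, -81, 162); n·P − (-2268) = 351; |n| = 27√61; distance = 351/(27√61) = 13√61/61.

13/√61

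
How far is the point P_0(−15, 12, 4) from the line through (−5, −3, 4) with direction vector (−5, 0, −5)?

Direction vector d = (−5, 0, −5).
AP = (−10, 15, 0), and AP × d = (−75, −50, 75).
|AP × d|² = 13750 and |d|² = 50, so the distance is √(13750/50) = √275 = 5√11.

5√11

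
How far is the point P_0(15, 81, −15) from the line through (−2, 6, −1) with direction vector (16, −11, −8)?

√5669

Direction vector d = (16, −11, −8).
AP = (17, 75, −14); AP·d = -441, |AP|² = 6110, |d|² = 441.
distance² = |AP|² − (AP·d)²/|d|² = 6110 − 194481/441 = 5669, so the distance is √5669.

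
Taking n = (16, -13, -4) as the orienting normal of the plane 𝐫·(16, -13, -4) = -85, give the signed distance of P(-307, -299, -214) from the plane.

-4

n·P − (-85) = -84.
|n| = 21, so the signed distance is -84/21 = -4.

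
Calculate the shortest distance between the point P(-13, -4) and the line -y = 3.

1

The normal to the line is n = (0, -1) with |n| = 1.
|n·P − 3| = |4 − 3| = 1, so the distance is 1/1 = 1.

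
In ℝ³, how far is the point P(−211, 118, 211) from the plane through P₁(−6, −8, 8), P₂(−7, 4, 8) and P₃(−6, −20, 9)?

P₁P₂ = (−1, 12, 0) and P₁P₃ = (0, −12, 1), so a normal is n = P₁P₂ × P₁P₃ = (12, 1, 12).
Then n·(−211, 118, 211) − 16 = 102.
|n| = √(144 + 1 + 144) = 17, so the distance is |102|/17 = 6.

6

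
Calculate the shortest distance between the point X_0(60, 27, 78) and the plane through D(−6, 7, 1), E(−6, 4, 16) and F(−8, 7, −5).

21/√35

DE = (0, −3, 15) and DF = (−2, 0, −6), so a normal is n = DE × DF = (18, −30, −6).
Then n·(60, 27, 78) − (−324) = 126.
|n| = √(324 + 900 + 36) = 6√35, so the distance is |126|/(6√35) = 21/√35.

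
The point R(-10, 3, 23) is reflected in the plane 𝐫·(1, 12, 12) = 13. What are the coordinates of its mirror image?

(-12, -21, -1)

With n = (1, 12, 12), the signed offset is (n·R − 13)/|n|² = 289/289 = 1.
R' = R − 2t·n = (-10, 3, 23) − 2·(1, 12, 12) = (-12, -21, -1).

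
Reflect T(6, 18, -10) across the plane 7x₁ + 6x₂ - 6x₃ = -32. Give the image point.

With n = (7, 6, -6), the signed offset is (n·T − (-32))/|n|² = 242/121 = 2.
T' = T − 2t·n = (6, 18, -10) − 4·(7, 6, -6) = (-22, -6, 14).

(-22, -6, 14)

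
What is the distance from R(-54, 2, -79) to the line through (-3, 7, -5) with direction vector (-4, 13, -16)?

√4133

Direction vector d = (-4, 13, -16).
AP = (-51, -5, -74); AP·d = 1323, |AP|² = 8102, |d|² = 441.
distance² = |AP|² − (AP·d)²/|d|² = 8102 − 1750329/441 = 4133, so the distance is √4133.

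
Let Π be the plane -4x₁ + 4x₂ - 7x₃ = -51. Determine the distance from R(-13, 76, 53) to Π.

n = (-4, 4, -7); n·P − (-51) = 36; |n| = 9; distance = 36/9 = 4.

4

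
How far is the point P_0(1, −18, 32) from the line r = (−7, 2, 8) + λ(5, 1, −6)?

Direction vector d = (5, 1, −6).
AP = (8, −20, 24); AP·d = -124, |AP|² = 1040, |d|² = 62.
distance² = |AP|² − (AP·d)²/|d|² = 1040 − 15376/62 = 792, so the distance is 6√22.

6√22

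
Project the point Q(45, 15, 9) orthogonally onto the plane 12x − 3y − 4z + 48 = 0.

(9, 24, 21)

The perpendicular from Q has direction n = (12, −3, −4): r = (45, 15, 9) + μ(12, −3, −4).
Substitute into the plane: n·(Q + μn) = -48 gives 459 + 169μ = -48, so μ = -3.
Foot = (45, 15, 9) + (-3)·(12, −3, −4) = (9, 24, 21).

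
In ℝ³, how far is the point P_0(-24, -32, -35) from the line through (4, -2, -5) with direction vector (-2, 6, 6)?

Direction vector d = (-2, 6, 6).
AP = (-28, -30, -30), and AP × d = (0, 228, -228).
|AP × d|² = 103968 and |d|² = 76, so the distance is √(103968/76) = √1368 = 6√38.

6√38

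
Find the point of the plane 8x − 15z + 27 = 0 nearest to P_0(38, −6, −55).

The perpendicular from P_0 has direction n = (8, 0, −15): r = (38, −6, −55) + t(8, 0, −15).
Substitute into the plane: n·(P_0 + tn) = -27 gives 1129 + 289t = -27, so t = -4.
Foot = (38, −6, −55) + (-4)·(8, 0, −15) = (6, −6, 5).

(6, -6, 5)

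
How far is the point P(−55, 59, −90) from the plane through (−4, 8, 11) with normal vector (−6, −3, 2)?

The plane has equation n·(r − (−4, 8, 11)) = 0, i.e. n·r = 22.
d = |(-6)·(-55) + (-3)·59 + 2·(-90) − 22| / √(36 + 9 + 4) = |-49| / 7 = 7.

7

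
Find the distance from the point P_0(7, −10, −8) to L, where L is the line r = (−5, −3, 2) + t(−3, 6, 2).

√97

Direction vector d = (−3, 6, 2).
AP = (12, −7, −10), and AP × d = (46, 6, 51).
|AP × d|² = 4753 and |d|² = 49, so the distance is √(4753/49) = √97.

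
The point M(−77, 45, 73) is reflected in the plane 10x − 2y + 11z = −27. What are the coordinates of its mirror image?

(-223/3, 667/15, 1139/15)

n = (10, −2, 11), |n|² = 225, n·M − (-27) = -30, so t = -30/225 = -2/15.
Foot F = M − (-2/15)·n = (−227/3, 671/15, 1117/15); the reflection is 2F − M = (−223/3, 667/15, 1139/15).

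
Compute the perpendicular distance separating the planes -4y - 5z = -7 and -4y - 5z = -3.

4√41/41

With common normal n = (0, -4, -5) (|n| = √41), the distance is |(-7) − (-3)|/|n| = 4/√41 = 4√41/41.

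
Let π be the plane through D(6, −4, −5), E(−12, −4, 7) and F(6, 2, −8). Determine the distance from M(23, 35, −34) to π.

11√61/61

DE = (−18, 0, 12) and DF = (0, 6, −3), so a normal is n = DE × DF = (−72, −54, −108).
Then n·(23, 35, −34) − 324 = −198.
|n| = √(5184 + 2916 + 11664) = 18√61, so the distance is |-198|/(18√61) = 11√61/61.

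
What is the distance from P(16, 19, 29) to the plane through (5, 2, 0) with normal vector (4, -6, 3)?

The plane has equation n·(r − (5, 2, 0)) = 0, i.e. n·r = 8.
Then n·(16, 19, 29) - 8 = 29.
|n| = √(16 + 36 + 9) = √61, so the distance is |29|/√61 = 29/√61.

29/√61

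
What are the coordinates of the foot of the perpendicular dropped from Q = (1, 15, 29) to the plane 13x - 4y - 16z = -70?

n = (13, -4, -16), |n|² = 441, and n·Q − (-70) = -441.
t = -441/441 = -1, so the foot is Q − t·n = (1, 15, 29) − (-1)·(13, -4, -16) = (14, 11, 13).

(14, 11, 13)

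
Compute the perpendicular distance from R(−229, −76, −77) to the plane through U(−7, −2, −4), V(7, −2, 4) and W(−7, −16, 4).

UV = (14, 0, 8) and UW = (0, −14, 8), so a normal is n = UV × UW = (112, −112, −196).
n = (112, −112, −196); n·P − 224 = -2268; |n| = 252; distance = 2268/252 = 9.

9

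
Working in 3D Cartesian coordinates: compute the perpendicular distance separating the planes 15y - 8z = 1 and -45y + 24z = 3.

2/17

Divide the second equation by -3 to match normals: 15y - 8z = -1.
Both planes have normal n = (0, 15, -8), |n| = 17. Any point on the first plane is at distance |(-1) − 1|/|n| = 2/17 from the second.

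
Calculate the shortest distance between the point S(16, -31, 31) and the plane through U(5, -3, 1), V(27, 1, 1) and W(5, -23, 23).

2

UV = (22, 4, 0) and UW = (0, -20, 22), so a normal is n = UV × UW = (88, -484, -440).
Then n·(16, -31, 31) - 1452 = 1320.
|n| = √(7744 + 234256 + 193600) = 660, so the distance is |1320|/660 = 2.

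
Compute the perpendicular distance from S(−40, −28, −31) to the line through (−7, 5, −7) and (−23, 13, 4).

9√34

A direction vector is d = (−16, 8, 11).
AP = (−33, −33, −24), and AP × d = (−171, 747, −792).
|AP × d|² = 1214514 and |d|² = 441, so the distance is √(1214514/441) = √2754 = 9√34.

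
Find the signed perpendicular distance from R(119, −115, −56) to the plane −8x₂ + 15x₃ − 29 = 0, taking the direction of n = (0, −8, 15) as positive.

3

n·R − 29 = 51.
|n| = 17, so the signed distance is 51/17 = 3.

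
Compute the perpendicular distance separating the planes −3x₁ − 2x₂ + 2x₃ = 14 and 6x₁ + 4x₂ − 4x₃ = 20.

Divide the second equation by -2 to match normals: −3x₁ − 2x₂ + 2x₃ = -10.
Both planes have normal n = (−3, −2, 2), |n| = √17. Any point on the first plane is at distance |(-10) − 14|/|n| = 24/√17 = 24√17/17 from the second.

24√17/17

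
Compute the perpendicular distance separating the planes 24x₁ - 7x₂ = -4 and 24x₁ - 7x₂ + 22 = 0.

Both planes have normal n = (24, -7, 0), |n| = 25. Any point on the first plane is at distance |(-22) − (-4)|/|n| = 18/25 from the second.

18/25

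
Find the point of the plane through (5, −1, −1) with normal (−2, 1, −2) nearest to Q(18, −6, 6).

(8, -1, -4)

The perpendicular from Q has direction n = (−2, 1, −2): r = (18, −6, 6) + μ(−2, 1, −2).
Substitute into the plane: n·(Q + μn) = -9 gives -54 + 9μ = -9, so μ = 5.
Foot = (18, −6, 6) + 5·(−2, 1, −2) = (8, −1, −4).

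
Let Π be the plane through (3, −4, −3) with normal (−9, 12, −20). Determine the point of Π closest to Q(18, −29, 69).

n = (−9, 12, −20), |n|² = 625, and n·Q − (-15) = -1875.
t = -1875/625 = -3, so the foot is Q − t·n = (18, −29, 69) − (-3)·(−9, 12, −20) = (−9, 7, 9).

(-9, 7, 9)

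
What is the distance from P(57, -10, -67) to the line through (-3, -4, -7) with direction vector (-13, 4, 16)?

6√5

Direction vector d = (-13, 4, 16).
AP = (60, -6, -60), and AP × d = (144, -180, 162).
|AP × d|² = 79380 and |d|² = 441, so the distance is √(79380/441) = √180 = 6√5.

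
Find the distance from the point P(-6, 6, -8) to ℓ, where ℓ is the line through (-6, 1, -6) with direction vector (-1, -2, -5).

√29

Direction vector d = (-1, -2, -5).
AP = (0, 5, -2), and AP × d = (-29, 2, 5).
|AP × d|² = 870 and |d|² = 30, so the distance is √(870/30) = √29.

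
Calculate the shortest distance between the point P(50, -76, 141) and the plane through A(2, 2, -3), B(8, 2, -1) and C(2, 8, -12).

6

AB = (6, 0, 2) and AC = (0, 6, -9), so a normal is n = AB × AC = (-12, 54, 36).
n = (-12, 54, 36); n·P − (-24) = 396; |n| = 66; distance = 396/66 = 6.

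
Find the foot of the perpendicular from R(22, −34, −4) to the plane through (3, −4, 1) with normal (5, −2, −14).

(17, -32, 10)

n = (5, −2, −14), |n|² = 225, and n·R − 9 = 225.
t = 225/225 = 1, so the foot is R − t·n = (22, −34, −4) − 1·(5, −2, −14) = (17, −32, 10).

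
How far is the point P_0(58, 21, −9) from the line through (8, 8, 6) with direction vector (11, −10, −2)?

Direction vector d = (11, −10, −2).
AP = (50, 13, −15), and AP × d = (−176, −65, −643).
|AP × d|² = 448650 and |d|² = 225, so the distance is √(448650/225) = √1994.

√1994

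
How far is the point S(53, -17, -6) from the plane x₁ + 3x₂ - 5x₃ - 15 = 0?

n = (1, 3, -5); n·P − 15 = 17; |n| = √35; distance = 17/√35.

17√35/35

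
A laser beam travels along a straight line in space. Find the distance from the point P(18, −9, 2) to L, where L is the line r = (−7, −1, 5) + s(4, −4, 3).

Direction vector d = (4, −4, 3).
AP = (25, −8, −3); AP·d = 123, |AP|² = 698, |d|² = 41.
distance² = |AP|² − (AP·d)²/|d|² = 698 − 15129/41 = 329, so the distance is √329.

√329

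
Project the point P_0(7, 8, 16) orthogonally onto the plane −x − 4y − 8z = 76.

The perpendicular from P_0 has direction n = (−1, −4, −8): r = (7, 8, 16) + λ(−1, −4, −8).
Substitute into the plane: n·(P_0 + λn) = 76 gives -167 + 81λ = 76, so λ = 3.
Foot = (7, 8, 16) + 3·(−1, −4, −8) = (4, −4, −8).

(4, -4, -8)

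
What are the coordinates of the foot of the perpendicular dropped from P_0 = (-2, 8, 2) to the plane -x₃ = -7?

(-2, 8, 7)

The perpendicular from P_0 has direction n = (0, 0, -1): r = (-2, 8, 2) + t(0, 0, -1).
Substitute into the plane: n·(P_0 + tn) = -7 gives -2 + 1t = -7, so t = -5.
Foot = (-2, 8, 2) + (-5)·(0, 0, -1) = (-2, 8, 7).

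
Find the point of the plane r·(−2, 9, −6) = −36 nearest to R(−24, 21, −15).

(-18, -6, 3)

The perpendicular from R has direction n = (−2, 9, −6): r = (−24, 21, −15) + λ(−2, 9, −6).
Substitute into the plane: n·(R + λn) = -36 gives 327 + 121λ = -36, so λ = -3.
Foot = (−24, 21, −15) + (-3)·(−2, 9, −6) = (−18, −6, 3).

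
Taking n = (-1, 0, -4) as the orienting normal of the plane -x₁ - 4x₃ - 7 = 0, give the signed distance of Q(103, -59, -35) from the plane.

n·Q − 7 = 30.
|n| = √17, so the signed distance is 30/√17.

30/√17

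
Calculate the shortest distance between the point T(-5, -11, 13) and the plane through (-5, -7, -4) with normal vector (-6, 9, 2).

2/11

The plane has equation n·(r − (-5, -7, -4)) = 0, i.e. n·r = -41.
Then n·(-5, -11, 13) - (-41) = -2.
|n| = √(36 + 81 + 4) = 11, so the distance is |-2|/11 = 2/11.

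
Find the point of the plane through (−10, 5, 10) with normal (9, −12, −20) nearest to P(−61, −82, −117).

(-106, -22, -17)

The perpendicular from P has direction n = (9, −12, −20): r = (−61, −82, −117) + μ(9, −12, −20).
Substitute into the plane: n·(P + μn) = -350 gives 2775 + 625μ = -350, so μ = -5.
Foot = (−61, −82, −117) + (-5)·(9, −12, −20) = (−106, −22, −17).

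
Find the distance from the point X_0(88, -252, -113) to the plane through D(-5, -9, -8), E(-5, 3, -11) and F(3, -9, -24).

DE = (0, 12, -3) and DF = (8, 0, -16), so a normal is n = DE × DF = (-192, -24, -96).
Then n·(88, -252, -113) - 1944 = -1944.
|n| = √(36864 + 576 + 9216) = 216, so the distance is |-1944|/216 = 9.

9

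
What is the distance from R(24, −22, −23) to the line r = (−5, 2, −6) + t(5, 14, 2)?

√1481

Direction vector d = (5, 14, 2).
AP = (29, −24, −17); AP·d = -225, |AP|² = 1706, |d|² = 225.
distance² = |AP|² − (AP·d)²/|d|² = 1706 − 50625/225 = 1481, so the distance is √1481.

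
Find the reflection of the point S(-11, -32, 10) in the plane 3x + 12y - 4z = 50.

(7, 40, -14)

n = (3, 12, -4), |n|² = 169, n·S − 50 = -507, so t = -507/169 = -3.
Foot F = S − (-3)·n = (-2, 4, -2); the reflection is 2F − S = (7, 40, -14).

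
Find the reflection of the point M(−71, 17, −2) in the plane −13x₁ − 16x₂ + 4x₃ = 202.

(-45, 49, -10)

With n = (−13, −16, 4), the signed offset is (n·M − 202)/|n|² = 441/441 = 1.
M' = M − 2t·n = (−71, 17, −2) − 2·(−13, −16, 4) = (−45, 49, −10).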